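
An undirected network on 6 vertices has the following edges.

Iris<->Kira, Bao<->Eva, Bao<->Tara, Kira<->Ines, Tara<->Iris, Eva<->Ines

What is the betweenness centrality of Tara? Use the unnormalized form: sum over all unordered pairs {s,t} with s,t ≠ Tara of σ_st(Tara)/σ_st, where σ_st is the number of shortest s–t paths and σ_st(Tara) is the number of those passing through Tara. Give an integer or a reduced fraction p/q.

2

Pairs whose geodesics pass through Tara — Eva–Iris: 1/2; Bao–Iris: 1; Bao–Kira: 1/2.
All other pairs contribute 0.
Summing the contributions gives betweenness(Tara) = 2.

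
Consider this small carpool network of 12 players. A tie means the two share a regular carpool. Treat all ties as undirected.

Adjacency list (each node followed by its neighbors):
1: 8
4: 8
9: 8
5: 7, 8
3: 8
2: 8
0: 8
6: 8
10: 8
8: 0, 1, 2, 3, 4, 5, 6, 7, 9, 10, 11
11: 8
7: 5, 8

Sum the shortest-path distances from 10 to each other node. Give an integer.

21

Distances from 10: 0:2, 1:2, 2:2, 3:2, 4:2, 5:2, 6:2, 7:2, 8:1, 9:2, 11:2.
Sum = 2 + 2 + 2 + 2 + 2 + 2 + 2 + 2 + 1 + 2 + 2 = 21.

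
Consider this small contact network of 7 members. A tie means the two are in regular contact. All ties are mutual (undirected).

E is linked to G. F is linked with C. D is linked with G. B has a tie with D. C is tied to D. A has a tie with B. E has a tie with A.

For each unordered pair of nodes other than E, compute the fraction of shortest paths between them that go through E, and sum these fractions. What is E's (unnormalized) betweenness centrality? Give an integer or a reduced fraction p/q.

Pairs whose geodesics pass through E — G–A: 1.
All other pairs contribute 0.
Summing the contributions gives betweenness(E) = 1.

1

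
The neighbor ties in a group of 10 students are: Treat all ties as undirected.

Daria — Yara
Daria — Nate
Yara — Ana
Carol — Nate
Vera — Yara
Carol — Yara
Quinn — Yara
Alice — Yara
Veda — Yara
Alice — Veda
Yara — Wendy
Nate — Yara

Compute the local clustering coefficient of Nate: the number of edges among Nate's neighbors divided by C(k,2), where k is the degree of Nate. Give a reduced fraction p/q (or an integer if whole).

2/3

Nate's neighbors: Carol, Daria, and Yara (k = 3).
Possible neighbor pairs: C(3,2) = 3. Edges among them: Carol–Yara, Daria–Yara → e = 2.
Clustering(Nate) = 2/3.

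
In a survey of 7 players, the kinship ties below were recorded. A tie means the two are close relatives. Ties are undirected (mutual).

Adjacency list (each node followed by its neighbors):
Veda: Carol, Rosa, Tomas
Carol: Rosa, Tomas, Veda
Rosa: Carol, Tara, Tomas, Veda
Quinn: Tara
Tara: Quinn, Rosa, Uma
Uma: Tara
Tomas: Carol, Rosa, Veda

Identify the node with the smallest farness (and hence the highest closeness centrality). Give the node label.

Farness (sum of distances to all others) for each node — Carol:11, Quinn:14, Rosa:8, Tara:9, Tomas:11, Uma:14, Veda:11.
The smallest farness is 8, for Rosa, so Rosa has the highest closeness.

Rosa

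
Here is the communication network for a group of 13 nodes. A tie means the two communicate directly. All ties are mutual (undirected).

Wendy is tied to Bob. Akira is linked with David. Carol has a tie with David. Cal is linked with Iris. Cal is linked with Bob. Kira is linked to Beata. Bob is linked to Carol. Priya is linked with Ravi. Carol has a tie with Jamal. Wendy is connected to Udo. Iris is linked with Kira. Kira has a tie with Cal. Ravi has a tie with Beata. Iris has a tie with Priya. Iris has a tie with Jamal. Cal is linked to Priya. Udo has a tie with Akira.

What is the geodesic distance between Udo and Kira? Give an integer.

4

One shortest route is Udo – Wendy – Bob – Cal – Kira, which uses 4 edges, and at distance 3 from Udo we only reach {Cal, Carol}, which does not include Kira. So d(Udo,Kira) = 4.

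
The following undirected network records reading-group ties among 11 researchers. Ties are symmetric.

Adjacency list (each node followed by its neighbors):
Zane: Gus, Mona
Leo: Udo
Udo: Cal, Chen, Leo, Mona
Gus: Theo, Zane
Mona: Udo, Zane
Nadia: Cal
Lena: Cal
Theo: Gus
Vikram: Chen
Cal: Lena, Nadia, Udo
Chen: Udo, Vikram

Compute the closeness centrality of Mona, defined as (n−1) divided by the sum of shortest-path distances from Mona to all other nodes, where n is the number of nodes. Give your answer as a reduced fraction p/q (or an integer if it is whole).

Distances from Mona: Cal:2, Chen:2, Gus:2, Lena:3, Leo:2, Nadia:3, Theo:3, Udo:1, Vikram:3, Zane:1. Sum = 22.
n = 11, so closeness = 10/22 = 5/11.

5/11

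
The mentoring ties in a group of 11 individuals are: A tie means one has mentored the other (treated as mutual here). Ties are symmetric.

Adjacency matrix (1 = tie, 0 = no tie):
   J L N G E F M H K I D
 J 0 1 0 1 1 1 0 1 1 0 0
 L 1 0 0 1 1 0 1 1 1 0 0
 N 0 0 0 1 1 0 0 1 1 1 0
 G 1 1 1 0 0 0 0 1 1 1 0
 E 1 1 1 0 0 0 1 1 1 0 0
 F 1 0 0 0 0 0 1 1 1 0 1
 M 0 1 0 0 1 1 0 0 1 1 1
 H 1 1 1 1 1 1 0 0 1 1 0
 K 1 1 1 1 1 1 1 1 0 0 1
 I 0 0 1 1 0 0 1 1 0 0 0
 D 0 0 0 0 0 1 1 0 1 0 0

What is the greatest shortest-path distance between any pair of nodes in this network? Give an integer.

Eccentricity of each node (its greatest distance to any other): D:2, E:2, F:2, G:2, H:2, I:2, J:2, K:2, L:2, M:2, N:2.
The maximum eccentricity is 2, realized for instance by the pair J–N via J – G – N. So the diameter is 2.

2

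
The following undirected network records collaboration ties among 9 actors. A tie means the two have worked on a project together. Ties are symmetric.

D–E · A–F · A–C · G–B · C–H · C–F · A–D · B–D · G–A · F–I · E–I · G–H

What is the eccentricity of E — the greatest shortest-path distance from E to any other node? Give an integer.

Distances from E: A:2, B:2, C:3, D:1, F:2, G:3, H:4, I:1.
The largest is 4 (to H), so the eccentricity of E is 4.

4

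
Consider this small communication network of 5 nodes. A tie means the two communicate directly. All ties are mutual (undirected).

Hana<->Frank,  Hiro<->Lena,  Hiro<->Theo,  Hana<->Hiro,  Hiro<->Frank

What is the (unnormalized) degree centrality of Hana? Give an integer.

Hana is directly tied to Frank and Hiro. That is 2 neighbors, so the degree of Hana is 2.

2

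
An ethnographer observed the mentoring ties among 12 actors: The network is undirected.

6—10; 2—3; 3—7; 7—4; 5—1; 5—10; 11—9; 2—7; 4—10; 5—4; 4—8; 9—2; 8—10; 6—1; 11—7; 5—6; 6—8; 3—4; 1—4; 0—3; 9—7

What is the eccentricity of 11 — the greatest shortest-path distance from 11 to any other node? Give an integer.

Distances from 11: 0:3, 1:3, 2:2, 3:2, 4:2, 5:3, 6:4, 7:1, 8:3, 9:1, 10:3.
The largest is 4 (to 6), so the eccentricity of 11 is 4.

4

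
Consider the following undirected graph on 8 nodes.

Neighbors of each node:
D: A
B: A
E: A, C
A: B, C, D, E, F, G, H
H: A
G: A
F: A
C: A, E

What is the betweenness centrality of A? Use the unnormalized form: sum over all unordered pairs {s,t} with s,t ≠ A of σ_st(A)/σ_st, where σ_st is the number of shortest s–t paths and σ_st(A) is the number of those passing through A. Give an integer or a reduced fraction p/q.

20

Pairs whose geodesics pass through A — B–H: 1; B–D: 1; B–C: 1; B–F: 1; B–G: 1; B–E: 1; H–D: 1; H–C: 1; H–F: 1; H–G: 1; H–E: 1; D–C: 1; D–F: 1; D–G: 1 … (+6 more pairs).
All other pairs contribute 0.
Summing the contributions gives betweenness(A) = 20.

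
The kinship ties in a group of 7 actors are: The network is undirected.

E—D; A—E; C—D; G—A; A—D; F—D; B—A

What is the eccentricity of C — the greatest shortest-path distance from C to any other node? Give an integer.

3

Distances from C: A:2, B:3, D:1, E:2, F:2, G:3.
The largest is 3 (to G and B), so the eccentricity of C is 3.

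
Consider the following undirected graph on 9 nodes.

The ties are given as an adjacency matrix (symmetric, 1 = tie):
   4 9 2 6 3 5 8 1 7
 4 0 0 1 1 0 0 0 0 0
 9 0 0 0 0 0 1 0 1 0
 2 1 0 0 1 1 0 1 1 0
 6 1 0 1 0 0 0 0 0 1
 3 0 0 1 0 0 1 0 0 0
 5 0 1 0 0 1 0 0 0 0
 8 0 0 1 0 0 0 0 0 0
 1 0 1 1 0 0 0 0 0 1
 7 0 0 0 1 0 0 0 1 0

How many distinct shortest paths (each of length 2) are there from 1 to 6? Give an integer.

2

The shortest distance is 2. The length-2 paths are: 1–7–6; 1–2–6.
That gives 2 distinct shortest paths.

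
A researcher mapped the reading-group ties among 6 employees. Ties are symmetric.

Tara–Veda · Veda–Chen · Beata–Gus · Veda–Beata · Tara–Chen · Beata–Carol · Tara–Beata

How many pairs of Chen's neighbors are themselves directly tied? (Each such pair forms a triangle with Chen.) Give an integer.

Chen's neighbors: Tara and Veda.
Neighbor pairs that are themselves tied: Chen–Tara–Veda. Each forms one triangle with Chen, for 1 in total.

1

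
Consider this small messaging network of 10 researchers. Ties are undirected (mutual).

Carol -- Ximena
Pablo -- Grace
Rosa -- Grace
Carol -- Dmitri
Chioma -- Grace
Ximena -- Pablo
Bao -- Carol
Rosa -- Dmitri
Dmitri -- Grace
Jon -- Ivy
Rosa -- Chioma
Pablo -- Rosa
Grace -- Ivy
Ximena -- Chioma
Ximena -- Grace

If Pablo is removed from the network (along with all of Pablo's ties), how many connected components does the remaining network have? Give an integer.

Pablo's neighbors (Grace, Rosa, and Ximena) remain reachable from one another through other ties, so the rest of the network stays in one piece.

1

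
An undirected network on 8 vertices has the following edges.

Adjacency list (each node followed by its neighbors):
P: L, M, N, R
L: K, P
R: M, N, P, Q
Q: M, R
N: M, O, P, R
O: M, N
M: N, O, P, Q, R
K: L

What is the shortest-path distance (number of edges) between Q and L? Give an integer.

One shortest route is Q – M – P – L, which uses 3 edges, and at distance 2 from Q we only reach {N, O, P}, which does not include L. So d(Q,L) = 3.

3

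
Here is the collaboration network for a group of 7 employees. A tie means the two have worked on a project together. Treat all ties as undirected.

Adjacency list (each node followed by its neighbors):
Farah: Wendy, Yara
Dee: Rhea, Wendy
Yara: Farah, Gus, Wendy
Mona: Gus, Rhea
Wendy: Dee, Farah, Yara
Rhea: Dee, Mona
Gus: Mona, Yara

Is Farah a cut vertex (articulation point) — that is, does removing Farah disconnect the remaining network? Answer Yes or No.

No

Even without Farah, every remaining node can still reach every other (the residual graph is connected), so Farah is not a cut vertex.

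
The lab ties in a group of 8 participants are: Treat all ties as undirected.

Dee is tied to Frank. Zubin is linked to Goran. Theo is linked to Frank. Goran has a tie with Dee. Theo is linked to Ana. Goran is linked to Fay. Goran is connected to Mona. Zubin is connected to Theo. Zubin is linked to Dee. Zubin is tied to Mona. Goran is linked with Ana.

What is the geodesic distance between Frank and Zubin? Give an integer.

2

One shortest route is Frank – Dee – Zubin, which uses 2 edges, and Frank and Zubin are not directly tied, so nothing shorter exists. So d(Frank,Zubin) = 2.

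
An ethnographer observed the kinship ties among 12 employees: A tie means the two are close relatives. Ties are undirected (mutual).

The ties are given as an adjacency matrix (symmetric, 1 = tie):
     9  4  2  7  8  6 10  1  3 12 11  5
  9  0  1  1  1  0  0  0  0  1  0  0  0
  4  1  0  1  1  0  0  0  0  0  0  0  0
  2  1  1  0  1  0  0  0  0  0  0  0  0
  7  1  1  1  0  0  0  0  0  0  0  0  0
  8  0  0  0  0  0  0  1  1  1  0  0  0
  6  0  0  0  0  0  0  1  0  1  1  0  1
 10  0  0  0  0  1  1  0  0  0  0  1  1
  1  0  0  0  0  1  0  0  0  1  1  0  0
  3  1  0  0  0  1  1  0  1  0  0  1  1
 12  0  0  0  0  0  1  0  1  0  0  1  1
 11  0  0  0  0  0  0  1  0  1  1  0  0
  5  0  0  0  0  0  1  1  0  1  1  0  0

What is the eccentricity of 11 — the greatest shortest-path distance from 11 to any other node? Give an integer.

3

Distances from 11: 1:2, 2:3, 3:1, 4:3, 5:2, 6:2, 7:3, 8:2, 9:2, 10:1, 12:1.
The largest is 3 (to 4, 2, and 7), so the eccentricity of 11 is 3.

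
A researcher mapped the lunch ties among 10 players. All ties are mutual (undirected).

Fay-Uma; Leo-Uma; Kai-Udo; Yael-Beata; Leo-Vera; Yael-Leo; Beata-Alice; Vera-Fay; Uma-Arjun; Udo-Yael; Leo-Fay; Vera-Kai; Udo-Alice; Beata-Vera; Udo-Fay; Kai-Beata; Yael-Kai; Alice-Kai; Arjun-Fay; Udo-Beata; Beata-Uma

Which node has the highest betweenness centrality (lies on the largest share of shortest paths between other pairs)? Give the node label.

Unnormalized betweenness of each node: Alice:0, Arjun:0, Beata:533/84, Fay:251/42, Kai:25/14, Leo:13/6, Udo:113/28, Uma:51/14, Vera:16/7, Yael:37/21.
Beata has the largest value, 533/84, making it the main broker — the node through which the most shortest paths run.

Beata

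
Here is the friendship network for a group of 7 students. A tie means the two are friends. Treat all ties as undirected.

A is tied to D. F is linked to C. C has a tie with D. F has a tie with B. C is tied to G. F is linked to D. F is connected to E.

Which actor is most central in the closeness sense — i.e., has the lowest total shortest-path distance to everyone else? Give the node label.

Farness (sum of distances to all others) for each node — A:14, B:13, C:9, D:9, E:13, F:8, G:14.
The smallest farness is 8, for F, so F has the highest closeness.

F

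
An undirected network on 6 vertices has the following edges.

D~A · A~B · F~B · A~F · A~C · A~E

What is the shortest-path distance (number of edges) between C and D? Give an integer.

One shortest route is C – A – D, which uses 2 edges, and C and D are not directly tied, so nothing shorter exists. So d(C,D) = 2.

2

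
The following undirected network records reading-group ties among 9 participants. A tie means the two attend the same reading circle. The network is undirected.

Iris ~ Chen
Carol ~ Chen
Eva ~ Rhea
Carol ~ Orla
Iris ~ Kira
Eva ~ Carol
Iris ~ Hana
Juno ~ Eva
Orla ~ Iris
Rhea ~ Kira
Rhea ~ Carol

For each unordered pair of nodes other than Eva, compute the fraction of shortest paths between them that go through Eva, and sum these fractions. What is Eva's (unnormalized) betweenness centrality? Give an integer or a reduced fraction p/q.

Pairs whose geodesics pass through Eva — Kira–Juno: 1; Orla–Juno: 1; Iris–Juno: 3/3; Hana–Juno: 3/3; Rhea–Juno: 1; Carol–Juno: 1; Chen–Juno: 1.
All other pairs contribute 0.
Summing the contributions gives betweenness(Eva) = 7.

7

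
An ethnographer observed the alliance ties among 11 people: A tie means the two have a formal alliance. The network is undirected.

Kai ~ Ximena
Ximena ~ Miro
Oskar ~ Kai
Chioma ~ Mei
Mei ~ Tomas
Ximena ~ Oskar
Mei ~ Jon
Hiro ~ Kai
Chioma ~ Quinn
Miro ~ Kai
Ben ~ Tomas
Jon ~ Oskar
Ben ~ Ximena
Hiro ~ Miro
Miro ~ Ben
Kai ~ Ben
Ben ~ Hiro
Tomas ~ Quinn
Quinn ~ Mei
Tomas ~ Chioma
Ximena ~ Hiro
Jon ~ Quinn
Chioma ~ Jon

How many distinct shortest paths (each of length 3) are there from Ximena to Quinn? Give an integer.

The shortest distance is 3. The length-3 paths are: Ximena–Ben–Tomas–Quinn; Ximena–Oskar–Jon–Quinn.
That gives 2 distinct shortest paths.

2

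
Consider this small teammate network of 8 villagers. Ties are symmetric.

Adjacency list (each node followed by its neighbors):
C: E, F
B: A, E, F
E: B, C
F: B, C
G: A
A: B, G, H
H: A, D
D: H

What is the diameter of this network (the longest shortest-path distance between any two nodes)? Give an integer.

Eccentricity of each node (its greatest distance to any other): A:3, B:3, C:5, D:5, E:4, F:4, G:4, H:4.
The maximum eccentricity is 5, realized for instance by the pair D–C via D – H – A – B – E – C. So the diameter is 5.

5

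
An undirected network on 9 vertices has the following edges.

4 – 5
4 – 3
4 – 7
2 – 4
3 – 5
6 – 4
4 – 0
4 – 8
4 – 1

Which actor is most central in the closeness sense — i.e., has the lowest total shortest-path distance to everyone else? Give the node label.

4

Farness (sum of distances to all others) for each node — 0:15, 1:15, 2:15, 3:14, 4:8, 5:14, 6:15, 7:15, 8:15.
The smallest farness is 8, for 4, so 4 has the highest closeness.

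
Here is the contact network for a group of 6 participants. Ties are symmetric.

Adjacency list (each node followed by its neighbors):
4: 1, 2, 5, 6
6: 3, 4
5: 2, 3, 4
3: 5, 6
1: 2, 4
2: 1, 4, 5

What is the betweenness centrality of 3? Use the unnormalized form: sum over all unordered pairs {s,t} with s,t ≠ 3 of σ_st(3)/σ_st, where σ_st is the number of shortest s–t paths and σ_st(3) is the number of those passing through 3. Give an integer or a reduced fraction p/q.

1/2

Pairs whose geodesics pass through 3 — 6–5: 1/2.
All other pairs contribute 0.
Summing the contributions gives betweenness(3) = 1/2.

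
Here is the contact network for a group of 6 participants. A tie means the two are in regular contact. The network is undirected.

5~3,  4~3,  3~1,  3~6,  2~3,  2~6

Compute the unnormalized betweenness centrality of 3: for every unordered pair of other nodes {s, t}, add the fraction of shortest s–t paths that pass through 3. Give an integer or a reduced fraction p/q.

9

Pairs whose geodesics pass through 3 — 2–1: 1; 2–5: 1; 2–4: 1; 6–1: 1; 6–5: 1; 6–4: 1; 1–5: 1; 1–4: 1; 5–4: 1.
All other pairs contribute 0.
Summing the contributions gives betweenness(3) = 9.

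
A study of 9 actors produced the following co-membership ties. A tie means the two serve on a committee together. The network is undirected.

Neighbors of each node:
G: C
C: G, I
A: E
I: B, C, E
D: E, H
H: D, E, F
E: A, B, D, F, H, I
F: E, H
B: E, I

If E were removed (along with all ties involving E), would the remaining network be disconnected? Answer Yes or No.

Removing E leaves {D, F, and H} with no path to {B, C, G, and I}, so the network splits into 3 components. E is a cut vertex.

Yes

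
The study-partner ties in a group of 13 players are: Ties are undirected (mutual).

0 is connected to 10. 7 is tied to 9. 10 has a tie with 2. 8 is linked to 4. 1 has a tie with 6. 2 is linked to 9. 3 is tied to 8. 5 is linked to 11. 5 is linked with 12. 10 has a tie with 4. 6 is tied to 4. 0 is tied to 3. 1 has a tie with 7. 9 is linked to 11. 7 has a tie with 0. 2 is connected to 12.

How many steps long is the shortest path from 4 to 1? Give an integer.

One shortest route is 4 – 6 – 1, which uses 2 edges, and 4 and 1 are not directly tied, so nothing shorter exists. So d(4,1) = 2.

2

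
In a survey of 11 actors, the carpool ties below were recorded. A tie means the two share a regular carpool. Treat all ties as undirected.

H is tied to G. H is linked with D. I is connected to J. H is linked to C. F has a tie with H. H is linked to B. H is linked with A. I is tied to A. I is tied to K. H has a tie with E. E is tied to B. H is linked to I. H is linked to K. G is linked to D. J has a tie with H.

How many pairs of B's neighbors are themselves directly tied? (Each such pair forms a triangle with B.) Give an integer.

1

B's neighbors: E and H.
Neighbor pairs that are themselves tied: B–E–H. Each forms one triangle with B, for 1 in total.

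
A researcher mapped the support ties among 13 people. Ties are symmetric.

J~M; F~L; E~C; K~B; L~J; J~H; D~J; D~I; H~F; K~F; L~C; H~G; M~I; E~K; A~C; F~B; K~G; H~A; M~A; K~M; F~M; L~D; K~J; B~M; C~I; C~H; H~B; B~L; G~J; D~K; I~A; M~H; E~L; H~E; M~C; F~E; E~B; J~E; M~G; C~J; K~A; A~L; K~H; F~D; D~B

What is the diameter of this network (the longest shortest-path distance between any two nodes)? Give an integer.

Eccentricity of each node (its greatest distance to any other): A:2, B:2, C:2, D:2, E:2, F:2, G:2, H:2, I:2, J:2, K:2, L:2, M:2.
The maximum eccentricity is 2, realized for instance by the pair I–F via I – M – F. So the diameter is 2.

2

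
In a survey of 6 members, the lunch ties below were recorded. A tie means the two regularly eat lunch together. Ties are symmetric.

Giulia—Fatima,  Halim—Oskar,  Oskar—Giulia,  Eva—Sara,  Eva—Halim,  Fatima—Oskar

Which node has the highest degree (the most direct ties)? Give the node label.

Oskar

Degrees — Eva:2, Fatima:2, Giulia:2, Halim:2, Oskar:3, Sara:1.
The maximum is 3, attained only by Oskar.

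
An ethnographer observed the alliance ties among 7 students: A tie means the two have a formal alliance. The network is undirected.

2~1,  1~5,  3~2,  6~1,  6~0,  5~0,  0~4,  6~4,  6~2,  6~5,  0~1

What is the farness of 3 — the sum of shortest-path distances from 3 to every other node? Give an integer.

Distances from 3: 0:3, 1:2, 2:1, 4:3, 5:3, 6:2.
Sum = 3 + 2 + 1 + 3 + 3 + 2 = 14.

14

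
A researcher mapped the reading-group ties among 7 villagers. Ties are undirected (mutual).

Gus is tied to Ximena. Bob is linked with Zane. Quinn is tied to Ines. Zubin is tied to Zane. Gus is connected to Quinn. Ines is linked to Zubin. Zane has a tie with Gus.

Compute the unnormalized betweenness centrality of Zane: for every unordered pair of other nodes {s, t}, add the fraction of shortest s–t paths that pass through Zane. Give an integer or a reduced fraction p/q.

Pairs whose geodesics pass through Zane — Quinn–Bob: 1; Ximena–Bob: 1; Ximena–Zubin: 1; Bob–Zubin: 1; Bob–Gus: 1; Bob–Ines: 1; Zubin–Gus: 1.
All other pairs contribute 0.
Summing the contributions gives betweenness(Zane) = 7.

7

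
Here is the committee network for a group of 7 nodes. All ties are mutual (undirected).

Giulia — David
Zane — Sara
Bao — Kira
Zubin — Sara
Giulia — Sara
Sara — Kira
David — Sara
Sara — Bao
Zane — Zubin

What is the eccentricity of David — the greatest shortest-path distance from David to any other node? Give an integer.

Distances from David: Bao:2, Giulia:1, Kira:2, Sara:1, Zane:2, Zubin:2.
The largest is 2 (to Zane, Kira, Zubin, and Bao), so the eccentricity of David is 2.

2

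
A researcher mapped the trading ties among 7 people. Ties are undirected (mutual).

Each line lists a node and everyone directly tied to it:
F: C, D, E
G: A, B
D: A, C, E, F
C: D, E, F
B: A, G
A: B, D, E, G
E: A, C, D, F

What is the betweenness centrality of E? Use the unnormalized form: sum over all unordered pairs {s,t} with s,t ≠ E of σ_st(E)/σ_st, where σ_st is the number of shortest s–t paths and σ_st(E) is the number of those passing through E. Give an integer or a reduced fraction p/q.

3

Pairs whose geodesics pass through E — G–F: 1/2; G–C: 1/2; B–F: 1/2; B–C: 1/2; A–F: 1/2; A–C: 1/2.
All other pairs contribute 0.
Summing the contributions gives betweenness(E) = 3.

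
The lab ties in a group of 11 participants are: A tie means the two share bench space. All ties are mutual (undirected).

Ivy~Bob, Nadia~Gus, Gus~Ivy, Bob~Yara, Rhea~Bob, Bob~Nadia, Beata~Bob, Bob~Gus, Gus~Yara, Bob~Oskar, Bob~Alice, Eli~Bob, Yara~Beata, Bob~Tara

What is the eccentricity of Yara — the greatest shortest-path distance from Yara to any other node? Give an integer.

Distances from Yara: Alice:2, Beata:1, Bob:1, Eli:2, Gus:1, Ivy:2, Nadia:2, Oskar:2, Rhea:2, Tara:2.
The largest is 2 (to Nadia, Eli, Tara, Ivy, Rhea, Oskar, and Alice), so the eccentricity of Yara is 2.

2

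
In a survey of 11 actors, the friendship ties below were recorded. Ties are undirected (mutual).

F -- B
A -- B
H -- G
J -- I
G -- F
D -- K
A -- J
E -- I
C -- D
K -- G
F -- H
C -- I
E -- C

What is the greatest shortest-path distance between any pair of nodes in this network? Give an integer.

5

Eccentricity of each node (its greatest distance to any other): A:4, B:4, C:4, D:4, E:5, F:5, G:4, H:5, I:5, J:4, K:4.
The maximum eccentricity is 5, realized for instance by the pair F–E via F – B – A – J – I – E. So the diameter is 5.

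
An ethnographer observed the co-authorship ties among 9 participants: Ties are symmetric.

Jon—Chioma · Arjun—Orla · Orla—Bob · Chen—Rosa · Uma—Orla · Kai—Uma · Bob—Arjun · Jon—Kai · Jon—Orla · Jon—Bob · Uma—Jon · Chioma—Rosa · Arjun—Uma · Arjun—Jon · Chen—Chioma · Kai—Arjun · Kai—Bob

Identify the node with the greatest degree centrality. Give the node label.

Jon

Degrees — Arjun:5, Bob:4, Chen:2, Chioma:3, Jon:6, Kai:4, Orla:4, Rosa:2, Uma:4.
The maximum is 6, attained only by Jon.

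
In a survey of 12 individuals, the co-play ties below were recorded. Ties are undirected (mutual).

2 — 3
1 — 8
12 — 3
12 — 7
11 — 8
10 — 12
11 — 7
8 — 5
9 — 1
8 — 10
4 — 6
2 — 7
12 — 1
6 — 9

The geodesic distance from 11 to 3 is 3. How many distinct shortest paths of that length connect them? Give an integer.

2

The shortest distance is 3. The length-3 paths are: 11–7–12–3; 11–7–2–3.
That gives 2 distinct shortest paths.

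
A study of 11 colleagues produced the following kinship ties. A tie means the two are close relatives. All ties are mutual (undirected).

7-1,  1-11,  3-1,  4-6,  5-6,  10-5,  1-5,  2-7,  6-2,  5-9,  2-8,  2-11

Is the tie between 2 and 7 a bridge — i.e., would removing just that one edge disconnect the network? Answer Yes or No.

No

Even without that edge, 2 still reaches 7 via 2 – 11 – 1 – 7, so the network stays connected. Not a bridge.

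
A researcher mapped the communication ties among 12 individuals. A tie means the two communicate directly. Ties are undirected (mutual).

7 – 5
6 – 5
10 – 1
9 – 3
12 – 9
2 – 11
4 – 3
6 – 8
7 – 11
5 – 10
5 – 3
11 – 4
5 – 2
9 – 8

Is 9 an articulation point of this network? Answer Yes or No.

Yes

Removing 9 leaves {1, 2, 3, 4, 5, 6, 7, 8, 10, and 11} with no path to {12}, so the network splits into 2 components. 9 is a cut vertex.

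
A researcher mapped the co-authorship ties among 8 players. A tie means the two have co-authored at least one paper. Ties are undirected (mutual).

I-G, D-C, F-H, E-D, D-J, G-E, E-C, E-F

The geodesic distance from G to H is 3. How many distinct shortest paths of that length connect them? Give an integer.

1

The shortest distance is 3, and the only length-3 path is G–E–F–H. So there is exactly 1 shortest path.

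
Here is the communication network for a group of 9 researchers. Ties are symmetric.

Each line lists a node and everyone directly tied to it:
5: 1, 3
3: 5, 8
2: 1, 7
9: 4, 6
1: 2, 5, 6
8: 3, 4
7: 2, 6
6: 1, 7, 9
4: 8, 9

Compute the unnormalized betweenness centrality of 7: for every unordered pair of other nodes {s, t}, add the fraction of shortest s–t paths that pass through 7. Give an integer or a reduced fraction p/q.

3/2

Pairs whose geodesics pass through 7 — 4–2: 1/2; 9–2: 1/2; 6–2: 1/2.
All other pairs contribute 0.
Summing the contributions gives betweenness(7) = 3/2.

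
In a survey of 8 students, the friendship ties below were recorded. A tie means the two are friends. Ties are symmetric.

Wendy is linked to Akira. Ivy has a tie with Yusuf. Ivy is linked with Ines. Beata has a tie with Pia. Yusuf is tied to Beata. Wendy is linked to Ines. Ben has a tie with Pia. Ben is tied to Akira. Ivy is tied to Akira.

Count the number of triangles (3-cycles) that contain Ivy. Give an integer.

Ivy's neighbors are Akira, Ines, and Yusuf, but none of them are tied to each other, so no triangle contains Ivy.

0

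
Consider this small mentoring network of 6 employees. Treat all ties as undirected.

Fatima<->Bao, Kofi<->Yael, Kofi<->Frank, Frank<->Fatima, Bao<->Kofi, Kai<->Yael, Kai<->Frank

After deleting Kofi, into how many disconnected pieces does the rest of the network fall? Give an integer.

Kofi's neighbors (Bao, Frank, and Yael) remain reachable from one another through other ties, so the rest of the network stays in one piece.

1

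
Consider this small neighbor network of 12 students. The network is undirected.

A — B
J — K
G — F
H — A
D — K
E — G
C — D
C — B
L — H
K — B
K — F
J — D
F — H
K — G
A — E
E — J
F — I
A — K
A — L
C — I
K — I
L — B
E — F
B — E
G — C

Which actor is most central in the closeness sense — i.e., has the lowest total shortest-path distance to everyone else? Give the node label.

Farness (sum of distances to all others) for each node — A:17, B:17, C:19, D:21, E:17, F:17, G:19, H:22, I:20, J:21, K:15, L:23.
The smallest farness is 15, for K, so K has the highest closeness.

K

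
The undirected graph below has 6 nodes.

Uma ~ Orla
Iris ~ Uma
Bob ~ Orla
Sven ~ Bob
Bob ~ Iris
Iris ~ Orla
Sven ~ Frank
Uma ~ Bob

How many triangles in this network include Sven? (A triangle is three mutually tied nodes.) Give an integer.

Sven's neighbors are Bob and Frank, but none of them are tied to each other, so no triangle contains Sven.

0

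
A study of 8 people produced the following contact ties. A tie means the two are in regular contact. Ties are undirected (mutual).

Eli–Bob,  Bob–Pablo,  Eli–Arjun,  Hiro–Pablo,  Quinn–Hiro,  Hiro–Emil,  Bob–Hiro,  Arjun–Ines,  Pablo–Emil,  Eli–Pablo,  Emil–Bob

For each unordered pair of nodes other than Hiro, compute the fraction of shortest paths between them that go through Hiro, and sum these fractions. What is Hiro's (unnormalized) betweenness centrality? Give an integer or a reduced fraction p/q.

6

Pairs whose geodesics pass through Hiro — Ines–Quinn: 2/2; Arjun–Quinn: 2/2; Emil–Quinn: 1; Bob–Quinn: 1; Quinn–Pablo: 1; Quinn–Eli: 2/2.
All other pairs contribute 0.
Summing the contributions gives betweenness(Hiro) = 6.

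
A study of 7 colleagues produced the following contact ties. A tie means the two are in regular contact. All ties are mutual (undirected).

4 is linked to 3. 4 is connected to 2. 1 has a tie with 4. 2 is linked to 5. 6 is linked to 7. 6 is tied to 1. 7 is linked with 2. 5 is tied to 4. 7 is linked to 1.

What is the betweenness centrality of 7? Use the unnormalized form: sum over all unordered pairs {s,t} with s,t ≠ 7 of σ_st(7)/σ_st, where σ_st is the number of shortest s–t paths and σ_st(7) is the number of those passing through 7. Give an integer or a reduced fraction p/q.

Pairs whose geodesics pass through 7 — 1–2: 1/2; 6–5: 1/2; 6–2: 1.
All other pairs contribute 0.
Summing the contributions gives betweenness(7) = 2.

2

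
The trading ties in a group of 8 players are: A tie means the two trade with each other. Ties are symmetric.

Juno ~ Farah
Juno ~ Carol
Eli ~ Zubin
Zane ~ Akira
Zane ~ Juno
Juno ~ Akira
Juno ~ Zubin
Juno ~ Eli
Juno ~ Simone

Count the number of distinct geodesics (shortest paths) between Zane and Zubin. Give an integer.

1

The shortest distance is 2, and the only length-2 path is Zane–Juno–Zubin. So there is exactly 1 shortest path.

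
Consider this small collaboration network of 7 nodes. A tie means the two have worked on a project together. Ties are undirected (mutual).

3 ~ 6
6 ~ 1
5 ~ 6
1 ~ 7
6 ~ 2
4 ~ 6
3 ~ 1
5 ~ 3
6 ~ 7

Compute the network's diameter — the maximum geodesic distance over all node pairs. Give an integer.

2

Eccentricity of each node (its greatest distance to any other): 1:2, 2:2, 3:2, 4:2, 5:2, 6:1, 7:2.
The maximum eccentricity is 2, realized for instance by the pair 4–2 via 4 – 6 – 2. So the diameter is 2.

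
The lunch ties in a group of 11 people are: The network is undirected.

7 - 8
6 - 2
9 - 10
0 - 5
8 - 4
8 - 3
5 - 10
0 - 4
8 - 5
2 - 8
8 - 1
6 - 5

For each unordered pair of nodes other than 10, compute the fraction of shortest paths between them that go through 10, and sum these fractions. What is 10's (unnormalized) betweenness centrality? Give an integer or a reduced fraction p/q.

Pairs whose geodesics pass through 10 — 6–9: 1; 2–9: 2/2; 8–9: 1; 5–9: 1; 7–9: 1; 1–9: 1; 9–0: 1; 9–4: 2/2; 9–3: 1.
All other pairs contribute 0.
Summing the contributions gives betweenness(10) = 9.

9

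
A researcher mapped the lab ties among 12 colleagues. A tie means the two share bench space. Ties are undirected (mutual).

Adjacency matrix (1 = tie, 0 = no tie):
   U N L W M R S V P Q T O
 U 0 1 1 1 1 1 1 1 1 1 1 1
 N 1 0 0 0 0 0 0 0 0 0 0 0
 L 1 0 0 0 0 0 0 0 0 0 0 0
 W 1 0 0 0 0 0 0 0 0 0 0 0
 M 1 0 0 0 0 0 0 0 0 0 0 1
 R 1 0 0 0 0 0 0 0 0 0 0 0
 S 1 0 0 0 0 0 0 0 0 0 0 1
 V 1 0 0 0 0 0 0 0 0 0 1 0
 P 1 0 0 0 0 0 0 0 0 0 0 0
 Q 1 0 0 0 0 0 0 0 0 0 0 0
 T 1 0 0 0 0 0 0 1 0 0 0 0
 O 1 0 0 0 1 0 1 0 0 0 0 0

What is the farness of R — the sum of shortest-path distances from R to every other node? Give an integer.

Distances from R: L:2, M:2, N:2, O:2, P:2, Q:2, S:2, T:2, U:1, V:2, W:2.
Sum = 2 + 2 + 2 + 2 + 2 + 2 + 2 + 2 + 1 + 2 + 2 = 21.

21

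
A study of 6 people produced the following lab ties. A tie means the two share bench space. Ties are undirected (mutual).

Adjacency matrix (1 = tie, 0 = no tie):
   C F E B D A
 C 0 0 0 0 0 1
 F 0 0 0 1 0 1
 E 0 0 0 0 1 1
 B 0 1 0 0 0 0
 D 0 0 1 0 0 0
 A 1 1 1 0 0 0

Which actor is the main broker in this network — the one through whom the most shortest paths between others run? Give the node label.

A

Unnormalized betweenness of each node: A:8, B:0, C:0, D:0, E:4, F:4.
A has the largest value, 8, making it the main broker — the node through which the most shortest paths run.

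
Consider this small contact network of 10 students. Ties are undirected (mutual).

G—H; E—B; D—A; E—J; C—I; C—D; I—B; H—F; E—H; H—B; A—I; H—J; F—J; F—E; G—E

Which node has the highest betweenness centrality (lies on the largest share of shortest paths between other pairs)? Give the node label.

Unnormalized betweenness of each node: A:7/2, B:20, C:7/2, D:1/2, E:17/2, F:0, G:0, H:17/2, I:37/2, J:0.
B has the largest value, 20, making it the main broker — the node through which the most shortest paths run.

B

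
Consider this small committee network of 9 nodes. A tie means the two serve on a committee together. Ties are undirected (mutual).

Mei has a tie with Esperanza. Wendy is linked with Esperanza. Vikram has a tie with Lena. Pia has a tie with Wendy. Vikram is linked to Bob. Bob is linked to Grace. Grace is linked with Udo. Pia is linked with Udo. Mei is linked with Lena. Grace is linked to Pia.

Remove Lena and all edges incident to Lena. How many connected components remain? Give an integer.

Lena's neighbors (Mei and Vikram) remain reachable from one another through other ties, so the rest of the network stays in one piece.

1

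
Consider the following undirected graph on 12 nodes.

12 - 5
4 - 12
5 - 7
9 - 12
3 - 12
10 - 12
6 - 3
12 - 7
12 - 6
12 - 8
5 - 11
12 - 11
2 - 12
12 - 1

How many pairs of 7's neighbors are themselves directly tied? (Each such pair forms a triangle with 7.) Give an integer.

7's neighbors: 5 and 12.
Neighbor pairs that are themselves tied: 7–5–12. Each forms one triangle with 7, for 1 in total.

1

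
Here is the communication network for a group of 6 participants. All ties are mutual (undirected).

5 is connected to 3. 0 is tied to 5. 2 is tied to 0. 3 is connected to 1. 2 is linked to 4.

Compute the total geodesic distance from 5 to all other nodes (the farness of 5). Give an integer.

9

Distances from 5: 0:1, 1:2, 2:2, 3:1, 4:3.
Sum = 1 + 2 + 2 + 1 + 3 = 9.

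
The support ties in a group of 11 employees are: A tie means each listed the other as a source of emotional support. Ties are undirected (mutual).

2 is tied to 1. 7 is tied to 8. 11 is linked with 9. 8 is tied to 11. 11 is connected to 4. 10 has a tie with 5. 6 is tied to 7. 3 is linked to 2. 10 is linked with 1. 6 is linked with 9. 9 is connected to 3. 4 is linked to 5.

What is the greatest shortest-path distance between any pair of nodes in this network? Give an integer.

Eccentricity of each node (its greatest distance to any other): 1:5, 2:4, 3:4, 4:4, 5:4, 6:5, 7:5, 8:5, 9:4, 10:5, 11:4.
The maximum eccentricity is 5, realized for instance by the pair 8–1 via 8 – 11 – 9 – 3 – 2 – 1. So the diameter is 5.

5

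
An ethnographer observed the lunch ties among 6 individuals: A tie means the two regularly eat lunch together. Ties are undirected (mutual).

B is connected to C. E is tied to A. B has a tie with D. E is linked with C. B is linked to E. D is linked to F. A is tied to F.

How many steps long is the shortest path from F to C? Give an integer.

One shortest route is F – D – B – C, which uses 3 edges, and at distance 2 from F we only reach {B, E}, which does not include C. So d(F,C) = 3.

3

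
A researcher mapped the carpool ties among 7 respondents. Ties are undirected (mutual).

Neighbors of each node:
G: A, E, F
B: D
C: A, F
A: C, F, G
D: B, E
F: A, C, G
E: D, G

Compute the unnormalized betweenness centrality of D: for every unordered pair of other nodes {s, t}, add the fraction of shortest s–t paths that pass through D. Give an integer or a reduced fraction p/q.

5

Pairs whose geodesics pass through D — G–B: 1; F–B: 1; A–B: 1; C–B: 2/2; E–B: 1.
All other pairs contribute 0.
Summing the contributions gives betweenness(D) = 5.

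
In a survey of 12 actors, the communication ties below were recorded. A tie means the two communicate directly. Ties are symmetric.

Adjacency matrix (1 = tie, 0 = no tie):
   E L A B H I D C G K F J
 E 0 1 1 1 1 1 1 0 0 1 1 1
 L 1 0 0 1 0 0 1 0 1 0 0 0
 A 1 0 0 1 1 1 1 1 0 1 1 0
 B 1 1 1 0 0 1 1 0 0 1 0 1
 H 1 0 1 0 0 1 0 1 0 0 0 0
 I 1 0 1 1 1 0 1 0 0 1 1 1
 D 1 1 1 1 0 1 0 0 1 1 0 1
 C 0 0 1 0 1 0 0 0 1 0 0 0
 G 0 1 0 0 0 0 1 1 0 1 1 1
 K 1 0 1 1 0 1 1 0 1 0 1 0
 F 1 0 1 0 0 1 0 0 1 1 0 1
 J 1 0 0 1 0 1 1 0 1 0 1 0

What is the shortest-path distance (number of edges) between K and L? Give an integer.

2

One shortest route is K – E – L, which uses 2 edges, and K and L are not directly tied, so nothing shorter exists. So d(K,L) = 2.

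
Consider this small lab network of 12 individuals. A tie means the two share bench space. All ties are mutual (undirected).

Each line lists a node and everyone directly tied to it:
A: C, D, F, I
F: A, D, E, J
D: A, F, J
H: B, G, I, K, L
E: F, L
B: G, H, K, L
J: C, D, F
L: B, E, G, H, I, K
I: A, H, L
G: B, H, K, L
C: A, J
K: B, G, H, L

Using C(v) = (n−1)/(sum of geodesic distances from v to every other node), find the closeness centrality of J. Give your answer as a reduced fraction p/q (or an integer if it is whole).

Distances from J: A:2, B:4, C:1, D:1, E:2, F:1, G:4, H:4, I:3, K:4, L:3. Sum = 29.
n = 12, so closeness = 11/29.

11/29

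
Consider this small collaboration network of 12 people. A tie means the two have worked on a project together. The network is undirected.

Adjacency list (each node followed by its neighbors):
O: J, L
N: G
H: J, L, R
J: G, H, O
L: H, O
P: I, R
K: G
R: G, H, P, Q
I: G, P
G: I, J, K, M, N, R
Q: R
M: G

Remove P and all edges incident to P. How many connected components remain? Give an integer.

P's neighbors (I and R) remain reachable from one another through other ties, so the rest of the network stays in one piece.

1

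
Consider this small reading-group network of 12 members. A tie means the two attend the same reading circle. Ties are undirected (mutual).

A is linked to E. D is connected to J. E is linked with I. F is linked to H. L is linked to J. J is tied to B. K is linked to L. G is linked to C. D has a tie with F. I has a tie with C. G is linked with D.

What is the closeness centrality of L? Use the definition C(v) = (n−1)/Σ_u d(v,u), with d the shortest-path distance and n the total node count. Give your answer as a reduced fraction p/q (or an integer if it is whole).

11/38

Distances from L: A:7, B:2, C:4, D:2, E:6, F:3, G:3, H:4, I:5, J:1, K:1. Sum = 38.
n = 12, so closeness = 11/38.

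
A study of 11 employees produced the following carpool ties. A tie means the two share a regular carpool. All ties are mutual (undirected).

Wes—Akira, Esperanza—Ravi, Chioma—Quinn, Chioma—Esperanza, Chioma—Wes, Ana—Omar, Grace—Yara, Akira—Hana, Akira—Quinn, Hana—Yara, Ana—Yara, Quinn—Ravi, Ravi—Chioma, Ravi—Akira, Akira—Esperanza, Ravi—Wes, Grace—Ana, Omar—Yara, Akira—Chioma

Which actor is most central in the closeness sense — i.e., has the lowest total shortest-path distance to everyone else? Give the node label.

Farness (sum of distances to all others) for each node — Akira:17, Ana:28, Chioma:22, Esperanza:24, Grace:29, Hana:18, Omar:29, Quinn:24, Ravi:22, Wes:24, Yara:21.
The smallest farness is 17, for Akira, so Akira has the highest closeness.

Akira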